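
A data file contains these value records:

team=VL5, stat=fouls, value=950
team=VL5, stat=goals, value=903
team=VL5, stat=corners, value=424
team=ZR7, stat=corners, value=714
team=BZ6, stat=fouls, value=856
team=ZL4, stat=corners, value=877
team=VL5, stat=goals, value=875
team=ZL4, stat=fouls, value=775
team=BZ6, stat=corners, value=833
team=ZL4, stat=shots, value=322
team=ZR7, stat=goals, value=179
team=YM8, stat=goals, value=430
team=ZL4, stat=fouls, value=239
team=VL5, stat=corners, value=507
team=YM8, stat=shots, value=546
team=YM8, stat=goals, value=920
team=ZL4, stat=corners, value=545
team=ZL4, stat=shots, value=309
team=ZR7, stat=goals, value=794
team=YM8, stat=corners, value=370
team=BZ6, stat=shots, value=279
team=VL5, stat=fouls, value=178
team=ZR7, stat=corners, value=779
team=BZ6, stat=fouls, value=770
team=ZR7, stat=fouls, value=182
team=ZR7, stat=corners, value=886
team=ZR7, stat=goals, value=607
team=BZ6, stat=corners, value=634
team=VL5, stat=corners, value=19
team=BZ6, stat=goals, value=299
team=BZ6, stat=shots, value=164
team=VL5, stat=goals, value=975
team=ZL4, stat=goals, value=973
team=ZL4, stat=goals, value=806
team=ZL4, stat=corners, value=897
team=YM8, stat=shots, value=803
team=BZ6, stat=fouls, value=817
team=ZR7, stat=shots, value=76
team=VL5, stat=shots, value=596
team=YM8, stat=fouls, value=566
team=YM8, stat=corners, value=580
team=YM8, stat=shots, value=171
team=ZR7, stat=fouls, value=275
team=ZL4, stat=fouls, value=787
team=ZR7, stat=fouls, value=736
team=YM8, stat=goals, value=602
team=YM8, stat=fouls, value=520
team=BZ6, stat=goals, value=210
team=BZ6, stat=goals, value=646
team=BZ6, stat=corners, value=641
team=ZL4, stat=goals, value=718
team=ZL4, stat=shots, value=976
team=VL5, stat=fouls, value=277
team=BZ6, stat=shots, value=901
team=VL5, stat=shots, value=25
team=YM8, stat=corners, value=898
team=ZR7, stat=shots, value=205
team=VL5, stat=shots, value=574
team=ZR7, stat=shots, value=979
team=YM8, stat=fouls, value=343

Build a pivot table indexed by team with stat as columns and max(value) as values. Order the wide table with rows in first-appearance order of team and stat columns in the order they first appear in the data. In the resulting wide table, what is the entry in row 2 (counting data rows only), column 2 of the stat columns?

With rows in first-appearance order of team, row 2 is team=ZR7. stat columns in first-appearance order: fouls, goals, corners, shots; column 2 is goals.
Long rows with team=ZR7, stat=goals: max(179, 794, 607) = 794.

794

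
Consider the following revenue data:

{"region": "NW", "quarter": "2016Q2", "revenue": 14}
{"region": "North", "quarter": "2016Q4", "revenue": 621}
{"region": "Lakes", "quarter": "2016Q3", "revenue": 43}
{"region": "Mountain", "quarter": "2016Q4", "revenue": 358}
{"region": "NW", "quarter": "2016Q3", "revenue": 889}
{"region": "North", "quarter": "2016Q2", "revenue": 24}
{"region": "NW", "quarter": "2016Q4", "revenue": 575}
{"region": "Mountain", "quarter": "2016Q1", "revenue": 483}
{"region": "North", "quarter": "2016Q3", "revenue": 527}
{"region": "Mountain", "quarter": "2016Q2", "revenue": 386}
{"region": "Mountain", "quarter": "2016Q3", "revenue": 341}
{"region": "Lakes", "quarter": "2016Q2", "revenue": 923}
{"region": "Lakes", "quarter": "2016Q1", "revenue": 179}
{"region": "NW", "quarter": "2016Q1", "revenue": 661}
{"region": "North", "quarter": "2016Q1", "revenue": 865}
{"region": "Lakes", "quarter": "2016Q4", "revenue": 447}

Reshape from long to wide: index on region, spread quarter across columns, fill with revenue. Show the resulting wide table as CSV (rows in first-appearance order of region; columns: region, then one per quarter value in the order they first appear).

Columns: region plus the 4 distinct quarter values (2016Q2, 2016Q4, 2016Q3, 2016Q1).
For example, row NW column 2016Q2 takes revenue=14 from the long row (NW, 2016Q2).

region,2016Q2,2016Q4,2016Q3,2016Q1
NW,14,575,889,661
North,24,621,527,865
Lakes,923,447,43,179
Mountain,386,358,341,483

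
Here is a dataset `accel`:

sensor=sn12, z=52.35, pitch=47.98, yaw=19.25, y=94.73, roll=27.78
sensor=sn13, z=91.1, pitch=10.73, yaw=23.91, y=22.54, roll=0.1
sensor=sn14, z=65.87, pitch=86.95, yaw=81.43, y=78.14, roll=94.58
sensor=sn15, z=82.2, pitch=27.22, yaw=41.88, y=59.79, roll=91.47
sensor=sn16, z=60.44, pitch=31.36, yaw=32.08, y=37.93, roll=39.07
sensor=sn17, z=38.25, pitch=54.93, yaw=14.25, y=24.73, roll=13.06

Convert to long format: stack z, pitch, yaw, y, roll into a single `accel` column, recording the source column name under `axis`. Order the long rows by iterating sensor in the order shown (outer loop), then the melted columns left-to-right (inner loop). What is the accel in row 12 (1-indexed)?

86.95

30 rows total (6 × 5). Row 12: index ⌊(12-1)/5⌋ = 2 into sensor → sn14; (12-1) mod 5 = 1 into the melted columns → pitch.
So row 12 is (sn14, pitch, 86.95); accel = 86.95.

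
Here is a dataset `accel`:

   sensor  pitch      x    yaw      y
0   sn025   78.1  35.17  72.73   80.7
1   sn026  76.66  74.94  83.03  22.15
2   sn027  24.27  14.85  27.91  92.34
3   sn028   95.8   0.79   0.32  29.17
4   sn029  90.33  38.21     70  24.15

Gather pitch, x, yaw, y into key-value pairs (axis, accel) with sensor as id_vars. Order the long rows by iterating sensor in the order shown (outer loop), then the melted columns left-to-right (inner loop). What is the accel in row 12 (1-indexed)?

20 rows total (5 × 4). Row 12: index ⌊(12-1)/4⌋ = 2 into sensor → sn027; (12-1) mod 4 = 3 into the melted columns → y.
So row 12 is (sn027, y, 92.34); accel = 92.34.

92.34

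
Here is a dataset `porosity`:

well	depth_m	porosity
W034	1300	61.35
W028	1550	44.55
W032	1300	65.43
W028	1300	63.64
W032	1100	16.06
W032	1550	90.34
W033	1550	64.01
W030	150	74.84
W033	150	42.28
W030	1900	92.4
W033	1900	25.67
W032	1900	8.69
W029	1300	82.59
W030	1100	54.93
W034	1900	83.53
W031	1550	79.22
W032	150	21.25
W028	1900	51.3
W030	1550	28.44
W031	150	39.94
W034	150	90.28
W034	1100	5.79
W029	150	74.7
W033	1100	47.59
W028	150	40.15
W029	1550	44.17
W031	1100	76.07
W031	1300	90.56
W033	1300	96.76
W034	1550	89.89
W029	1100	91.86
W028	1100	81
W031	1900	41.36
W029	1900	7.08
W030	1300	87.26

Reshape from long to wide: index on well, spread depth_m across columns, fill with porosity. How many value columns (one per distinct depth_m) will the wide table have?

5

5 distinct depth_m values: 150, 1100, 1300, 1550, 1900.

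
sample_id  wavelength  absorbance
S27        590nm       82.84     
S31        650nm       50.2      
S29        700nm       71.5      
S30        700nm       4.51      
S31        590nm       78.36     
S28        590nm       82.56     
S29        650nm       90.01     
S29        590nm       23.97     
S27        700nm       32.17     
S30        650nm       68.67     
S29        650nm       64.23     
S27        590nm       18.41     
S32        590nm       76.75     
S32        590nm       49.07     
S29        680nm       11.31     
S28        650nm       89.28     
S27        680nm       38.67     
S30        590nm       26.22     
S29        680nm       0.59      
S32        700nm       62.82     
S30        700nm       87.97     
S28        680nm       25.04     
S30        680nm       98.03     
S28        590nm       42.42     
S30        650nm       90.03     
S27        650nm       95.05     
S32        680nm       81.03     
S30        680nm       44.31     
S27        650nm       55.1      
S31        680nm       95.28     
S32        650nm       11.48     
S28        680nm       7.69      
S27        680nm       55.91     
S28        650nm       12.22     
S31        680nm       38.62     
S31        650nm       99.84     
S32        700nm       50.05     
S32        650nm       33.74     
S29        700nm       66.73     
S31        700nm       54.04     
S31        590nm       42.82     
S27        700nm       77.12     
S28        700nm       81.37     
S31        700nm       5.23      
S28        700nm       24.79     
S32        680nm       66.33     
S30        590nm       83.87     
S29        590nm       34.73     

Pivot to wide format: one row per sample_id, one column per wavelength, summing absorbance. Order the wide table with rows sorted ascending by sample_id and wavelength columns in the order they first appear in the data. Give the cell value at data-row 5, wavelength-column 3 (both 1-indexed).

59.27

With rows sorted ascending by sample_id, row 5 is sample_id=S31. wavelength columns in first-appearance order: 590nm, 650nm, 700nm, 680nm; column 3 is 700nm.
Long rows with sample_id=S31, wavelength=700nm: 54.04 + 5.23 = 59.27.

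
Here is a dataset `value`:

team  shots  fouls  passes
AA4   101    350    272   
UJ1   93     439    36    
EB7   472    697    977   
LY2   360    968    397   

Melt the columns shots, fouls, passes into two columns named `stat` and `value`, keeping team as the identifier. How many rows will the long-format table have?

4 team values × 3 melted columns = 12 rows.

12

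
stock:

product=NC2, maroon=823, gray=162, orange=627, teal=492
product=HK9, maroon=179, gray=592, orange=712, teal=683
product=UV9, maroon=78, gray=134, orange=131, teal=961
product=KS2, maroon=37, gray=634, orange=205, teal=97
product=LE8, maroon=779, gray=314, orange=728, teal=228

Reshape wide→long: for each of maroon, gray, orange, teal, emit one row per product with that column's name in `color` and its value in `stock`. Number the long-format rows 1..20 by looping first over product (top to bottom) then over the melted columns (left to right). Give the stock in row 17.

779

20 rows total (5 × 4). Row 17: index ⌊(17-1)/4⌋ = 4 into product → LE8; (17-1) mod 4 = 0 into the melted columns → maroon.
So row 17 is (LE8, maroon, 779); stock = 779.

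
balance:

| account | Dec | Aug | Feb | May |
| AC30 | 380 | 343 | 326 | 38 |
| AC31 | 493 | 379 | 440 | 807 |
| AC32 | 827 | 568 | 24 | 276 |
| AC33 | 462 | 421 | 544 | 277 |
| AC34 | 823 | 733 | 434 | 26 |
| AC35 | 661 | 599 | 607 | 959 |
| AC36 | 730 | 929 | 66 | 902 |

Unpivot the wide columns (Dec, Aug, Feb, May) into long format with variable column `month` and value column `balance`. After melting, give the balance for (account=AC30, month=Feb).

Unpivoting turns each (account, wide-column) pair into one long row.
The wide cell at row AC30, column Feb holds 326, so the long row (AC30, Feb) has balance=326.

326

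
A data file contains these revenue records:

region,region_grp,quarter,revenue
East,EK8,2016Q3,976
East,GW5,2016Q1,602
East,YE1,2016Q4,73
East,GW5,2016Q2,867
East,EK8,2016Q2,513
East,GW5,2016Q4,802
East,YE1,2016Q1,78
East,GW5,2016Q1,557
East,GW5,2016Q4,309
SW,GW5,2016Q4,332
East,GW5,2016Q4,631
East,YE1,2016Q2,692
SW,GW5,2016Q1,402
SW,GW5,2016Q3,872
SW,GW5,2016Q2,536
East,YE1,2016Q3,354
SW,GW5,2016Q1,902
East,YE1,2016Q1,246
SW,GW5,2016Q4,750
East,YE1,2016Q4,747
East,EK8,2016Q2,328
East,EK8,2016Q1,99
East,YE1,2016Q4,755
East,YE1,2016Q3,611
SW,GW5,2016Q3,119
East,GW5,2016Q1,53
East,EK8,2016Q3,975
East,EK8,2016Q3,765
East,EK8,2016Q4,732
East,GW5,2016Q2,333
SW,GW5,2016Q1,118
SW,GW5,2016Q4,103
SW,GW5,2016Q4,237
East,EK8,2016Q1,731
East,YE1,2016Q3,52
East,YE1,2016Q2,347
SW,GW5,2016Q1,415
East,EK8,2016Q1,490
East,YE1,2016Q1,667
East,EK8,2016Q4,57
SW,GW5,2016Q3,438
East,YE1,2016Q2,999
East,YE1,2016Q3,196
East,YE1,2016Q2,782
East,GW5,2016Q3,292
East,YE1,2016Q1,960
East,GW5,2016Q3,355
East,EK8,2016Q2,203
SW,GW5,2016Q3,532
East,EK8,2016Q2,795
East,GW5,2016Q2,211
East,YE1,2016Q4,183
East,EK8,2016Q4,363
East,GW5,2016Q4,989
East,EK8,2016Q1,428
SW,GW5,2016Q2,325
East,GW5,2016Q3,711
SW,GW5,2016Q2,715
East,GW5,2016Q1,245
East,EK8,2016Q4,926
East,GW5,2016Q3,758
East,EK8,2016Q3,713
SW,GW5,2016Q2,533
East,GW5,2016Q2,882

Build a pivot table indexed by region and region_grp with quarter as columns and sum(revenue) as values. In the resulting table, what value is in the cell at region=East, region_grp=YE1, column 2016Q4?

1758

Rows with region=East, region_grp=YE1 and quarter=2016Q4: revenue values are 73, 747, 755, 183.
73 + 747 + 755 + 183 = 1758.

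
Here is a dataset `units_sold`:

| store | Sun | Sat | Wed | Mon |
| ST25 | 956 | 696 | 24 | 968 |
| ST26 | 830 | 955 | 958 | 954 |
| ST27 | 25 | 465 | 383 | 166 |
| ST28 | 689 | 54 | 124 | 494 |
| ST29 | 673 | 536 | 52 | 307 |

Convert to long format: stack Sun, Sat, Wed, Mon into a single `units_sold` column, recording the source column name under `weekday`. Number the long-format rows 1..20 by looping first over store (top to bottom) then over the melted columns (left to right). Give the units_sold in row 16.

20 rows total (5 × 4). Row 16: index ⌊(16-1)/4⌋ = 3 into store → ST28; (16-1) mod 4 = 3 into the melted columns → Mon.
So row 16 is (ST28, Mon, 494); units_sold = 494.

494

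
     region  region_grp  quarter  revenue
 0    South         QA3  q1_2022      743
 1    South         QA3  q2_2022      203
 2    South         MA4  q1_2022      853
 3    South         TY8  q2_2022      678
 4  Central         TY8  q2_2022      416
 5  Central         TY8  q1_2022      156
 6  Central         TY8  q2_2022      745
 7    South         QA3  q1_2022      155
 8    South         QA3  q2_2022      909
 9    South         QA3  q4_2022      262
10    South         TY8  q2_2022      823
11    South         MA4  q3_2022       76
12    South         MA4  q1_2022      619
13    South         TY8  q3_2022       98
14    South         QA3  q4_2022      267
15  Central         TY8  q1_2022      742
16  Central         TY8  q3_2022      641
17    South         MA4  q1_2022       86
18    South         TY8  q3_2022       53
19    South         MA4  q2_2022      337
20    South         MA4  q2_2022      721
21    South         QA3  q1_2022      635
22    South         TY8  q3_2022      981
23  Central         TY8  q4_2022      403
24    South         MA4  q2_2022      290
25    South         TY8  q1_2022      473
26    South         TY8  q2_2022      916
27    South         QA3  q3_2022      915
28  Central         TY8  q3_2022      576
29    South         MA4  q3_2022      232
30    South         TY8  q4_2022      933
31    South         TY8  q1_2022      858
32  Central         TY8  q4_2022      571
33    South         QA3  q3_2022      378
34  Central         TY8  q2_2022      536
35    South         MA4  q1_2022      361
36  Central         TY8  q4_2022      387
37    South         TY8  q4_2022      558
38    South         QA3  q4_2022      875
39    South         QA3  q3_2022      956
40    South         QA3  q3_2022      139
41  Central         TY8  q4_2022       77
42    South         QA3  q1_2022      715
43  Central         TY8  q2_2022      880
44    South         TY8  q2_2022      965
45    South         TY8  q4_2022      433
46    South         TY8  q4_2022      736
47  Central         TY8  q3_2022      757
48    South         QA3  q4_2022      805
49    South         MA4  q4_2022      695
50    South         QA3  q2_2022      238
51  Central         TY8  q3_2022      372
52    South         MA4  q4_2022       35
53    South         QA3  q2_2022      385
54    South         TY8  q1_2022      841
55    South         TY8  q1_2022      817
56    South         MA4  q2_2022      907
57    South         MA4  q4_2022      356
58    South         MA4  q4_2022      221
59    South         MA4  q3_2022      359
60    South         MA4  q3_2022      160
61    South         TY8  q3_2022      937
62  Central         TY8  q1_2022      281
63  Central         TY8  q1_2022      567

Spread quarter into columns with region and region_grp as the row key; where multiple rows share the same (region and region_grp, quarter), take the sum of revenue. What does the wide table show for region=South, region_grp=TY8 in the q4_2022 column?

2660

Rows with region=South, region_grp=TY8 and quarter=q4_2022: revenue values are 933, 558, 433, 736.
933 + 558 + 433 + 736 = 2660.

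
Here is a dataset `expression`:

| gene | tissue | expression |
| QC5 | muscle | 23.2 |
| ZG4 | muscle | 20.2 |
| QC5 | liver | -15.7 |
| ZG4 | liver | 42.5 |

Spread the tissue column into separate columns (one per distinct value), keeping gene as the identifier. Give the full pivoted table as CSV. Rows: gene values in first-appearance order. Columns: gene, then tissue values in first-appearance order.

gene,muscle,liver
QC5,23.2,-15.7
ZG4,20.2,42.5

Columns: gene plus the 2 distinct tissue values (muscle, liver).
For example, row QC5 column muscle takes expression=23.2 from the long row (QC5, muscle).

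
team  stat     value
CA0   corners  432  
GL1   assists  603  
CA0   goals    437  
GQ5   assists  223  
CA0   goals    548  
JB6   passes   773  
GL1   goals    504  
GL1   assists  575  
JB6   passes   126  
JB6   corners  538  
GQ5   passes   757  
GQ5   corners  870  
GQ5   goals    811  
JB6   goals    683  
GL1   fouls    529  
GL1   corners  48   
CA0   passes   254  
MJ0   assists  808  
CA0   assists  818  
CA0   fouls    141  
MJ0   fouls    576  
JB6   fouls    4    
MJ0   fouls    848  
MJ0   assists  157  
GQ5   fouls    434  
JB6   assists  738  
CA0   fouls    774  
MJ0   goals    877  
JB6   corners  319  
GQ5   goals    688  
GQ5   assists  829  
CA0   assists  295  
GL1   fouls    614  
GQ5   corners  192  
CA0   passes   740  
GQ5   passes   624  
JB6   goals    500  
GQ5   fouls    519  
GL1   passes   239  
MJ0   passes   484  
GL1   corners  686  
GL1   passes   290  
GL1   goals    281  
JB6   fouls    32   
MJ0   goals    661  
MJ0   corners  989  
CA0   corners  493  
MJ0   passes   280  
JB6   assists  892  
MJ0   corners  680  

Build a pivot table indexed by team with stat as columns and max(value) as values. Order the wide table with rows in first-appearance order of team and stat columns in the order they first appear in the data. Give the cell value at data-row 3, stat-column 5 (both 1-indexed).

With rows in first-appearance order of team, row 3 is team=GQ5. stat columns in first-appearance order: corners, assists, goals, passes, fouls; column 5 is fouls.
Long rows with team=GQ5, stat=fouls: max(434, 519) = 519.

519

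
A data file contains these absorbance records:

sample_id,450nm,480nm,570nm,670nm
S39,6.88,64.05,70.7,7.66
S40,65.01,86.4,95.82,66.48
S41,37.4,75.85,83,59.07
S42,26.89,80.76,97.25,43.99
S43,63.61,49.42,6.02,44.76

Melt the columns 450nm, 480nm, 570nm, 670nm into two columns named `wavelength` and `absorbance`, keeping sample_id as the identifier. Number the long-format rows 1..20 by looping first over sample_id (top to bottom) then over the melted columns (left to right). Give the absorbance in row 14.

80.76

20 rows total (5 × 4). Row 14: index ⌊(14-1)/4⌋ = 3 into sample_id → S42; (14-1) mod 4 = 1 into the melted columns → 480nm.
So row 14 is (S42, 480nm, 80.76); absorbance = 80.76.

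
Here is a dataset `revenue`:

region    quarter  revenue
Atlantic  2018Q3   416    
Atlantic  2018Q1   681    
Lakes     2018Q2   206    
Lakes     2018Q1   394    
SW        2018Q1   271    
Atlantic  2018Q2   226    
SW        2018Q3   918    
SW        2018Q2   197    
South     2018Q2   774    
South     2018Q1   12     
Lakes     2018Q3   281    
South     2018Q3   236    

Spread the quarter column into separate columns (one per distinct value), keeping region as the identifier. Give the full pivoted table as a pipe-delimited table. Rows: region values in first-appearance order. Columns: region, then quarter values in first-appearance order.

| region | 2018Q3 | 2018Q1 | 2018Q2 |
| Atlantic | 416 | 681 | 226 |
| Lakes | 281 | 394 | 206 |
| SW | 918 | 271 | 197 |
| South | 236 | 12 | 774 |

Columns: region plus the 3 distinct quarter values (2018Q3, 2018Q1, 2018Q2).
For example, row Atlantic column 2018Q3 takes revenue=416 from the long row (Atlantic, 2018Q3).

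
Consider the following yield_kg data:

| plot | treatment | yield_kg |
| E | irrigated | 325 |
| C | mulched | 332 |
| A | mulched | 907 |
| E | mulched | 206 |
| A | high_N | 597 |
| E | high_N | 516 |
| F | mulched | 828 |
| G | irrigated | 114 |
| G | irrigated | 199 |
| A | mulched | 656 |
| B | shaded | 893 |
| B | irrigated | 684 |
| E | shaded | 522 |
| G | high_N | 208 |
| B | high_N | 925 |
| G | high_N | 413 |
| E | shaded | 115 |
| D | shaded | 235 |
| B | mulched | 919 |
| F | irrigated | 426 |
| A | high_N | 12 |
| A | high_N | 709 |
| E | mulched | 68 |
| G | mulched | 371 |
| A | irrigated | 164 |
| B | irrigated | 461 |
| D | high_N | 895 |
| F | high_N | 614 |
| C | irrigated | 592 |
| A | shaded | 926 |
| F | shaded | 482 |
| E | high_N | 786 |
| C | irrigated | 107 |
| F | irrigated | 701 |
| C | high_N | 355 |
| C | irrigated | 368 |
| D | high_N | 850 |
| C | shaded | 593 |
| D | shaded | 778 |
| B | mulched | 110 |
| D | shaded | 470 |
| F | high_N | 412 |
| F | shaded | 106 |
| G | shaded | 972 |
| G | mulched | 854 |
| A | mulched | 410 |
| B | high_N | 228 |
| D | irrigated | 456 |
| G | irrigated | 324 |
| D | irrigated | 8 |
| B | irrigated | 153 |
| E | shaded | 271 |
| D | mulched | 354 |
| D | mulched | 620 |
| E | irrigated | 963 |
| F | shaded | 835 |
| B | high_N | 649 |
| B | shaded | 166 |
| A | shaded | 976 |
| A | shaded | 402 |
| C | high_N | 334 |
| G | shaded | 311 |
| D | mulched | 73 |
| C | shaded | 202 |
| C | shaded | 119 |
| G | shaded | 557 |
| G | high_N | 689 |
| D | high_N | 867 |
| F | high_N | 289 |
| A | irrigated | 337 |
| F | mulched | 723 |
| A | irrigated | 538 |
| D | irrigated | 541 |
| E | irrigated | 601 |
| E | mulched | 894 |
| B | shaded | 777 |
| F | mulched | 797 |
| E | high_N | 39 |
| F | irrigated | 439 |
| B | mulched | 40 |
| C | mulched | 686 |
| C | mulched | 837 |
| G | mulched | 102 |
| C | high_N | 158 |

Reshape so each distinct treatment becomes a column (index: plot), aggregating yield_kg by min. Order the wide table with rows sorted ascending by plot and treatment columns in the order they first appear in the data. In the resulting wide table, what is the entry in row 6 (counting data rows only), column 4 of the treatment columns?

106

With rows sorted ascending by plot, row 6 is plot=F. treatment columns in first-appearance order: irrigated, mulched, high_N, shaded; column 4 is shaded.
Long rows with plot=F, treatment=shaded: min(482, 106, 835) = 106.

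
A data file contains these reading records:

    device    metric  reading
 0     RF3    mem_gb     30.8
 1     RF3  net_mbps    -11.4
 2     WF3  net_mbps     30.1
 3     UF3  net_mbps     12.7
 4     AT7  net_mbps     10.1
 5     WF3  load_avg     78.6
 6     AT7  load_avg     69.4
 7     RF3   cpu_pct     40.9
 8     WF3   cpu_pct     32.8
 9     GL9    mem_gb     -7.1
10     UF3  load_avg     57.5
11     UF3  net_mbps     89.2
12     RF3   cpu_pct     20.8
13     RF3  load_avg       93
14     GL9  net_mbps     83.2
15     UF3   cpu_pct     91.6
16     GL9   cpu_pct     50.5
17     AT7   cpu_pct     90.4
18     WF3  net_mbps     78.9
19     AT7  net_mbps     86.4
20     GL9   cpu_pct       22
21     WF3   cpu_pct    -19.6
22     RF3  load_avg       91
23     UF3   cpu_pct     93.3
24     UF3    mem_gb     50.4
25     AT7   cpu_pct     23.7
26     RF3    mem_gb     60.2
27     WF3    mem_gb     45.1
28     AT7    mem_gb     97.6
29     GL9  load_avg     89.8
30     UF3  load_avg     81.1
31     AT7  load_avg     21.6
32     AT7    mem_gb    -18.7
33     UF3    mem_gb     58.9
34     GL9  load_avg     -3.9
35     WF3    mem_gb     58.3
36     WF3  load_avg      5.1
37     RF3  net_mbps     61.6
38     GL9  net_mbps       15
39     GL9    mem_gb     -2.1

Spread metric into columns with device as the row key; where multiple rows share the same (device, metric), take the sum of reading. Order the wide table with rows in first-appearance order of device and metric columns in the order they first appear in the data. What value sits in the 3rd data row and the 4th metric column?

With rows in first-appearance order of device, row 3 is device=UF3. metric columns in first-appearance order: mem_gb, net_mbps, load_avg, cpu_pct; column 4 is cpu_pct.
Long rows with device=UF3, metric=cpu_pct: 91.6 + 93.3 = 184.9.

184.9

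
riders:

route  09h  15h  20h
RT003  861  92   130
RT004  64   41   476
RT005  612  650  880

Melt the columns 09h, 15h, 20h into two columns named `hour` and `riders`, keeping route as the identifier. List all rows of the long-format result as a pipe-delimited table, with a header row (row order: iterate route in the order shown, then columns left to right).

Each (route, column) pair becomes one row: 3 × 3 = 9 rows.
For example, (RT003, 09h) → riders=861.

| route | hour | riders |
| RT003 | 09h | 861 |
| RT003 | 15h | 92 |
| RT003 | 20h | 130 |
| RT004 | 09h | 64 |
| RT004 | 15h | 41 |
| RT004 | 20h | 476 |
| RT005 | 09h | 612 |
| RT005 | 15h | 650 |
| RT005 | 20h | 880 |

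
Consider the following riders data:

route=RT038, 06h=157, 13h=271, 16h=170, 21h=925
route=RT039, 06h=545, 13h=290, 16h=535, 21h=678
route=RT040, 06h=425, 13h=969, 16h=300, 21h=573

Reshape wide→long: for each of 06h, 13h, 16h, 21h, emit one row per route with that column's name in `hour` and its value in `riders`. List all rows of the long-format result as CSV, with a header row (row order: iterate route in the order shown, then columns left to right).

route,hour,riders
RT038,06h,157
RT038,13h,271
RT038,16h,170
RT038,21h,925
RT039,06h,545
RT039,13h,290
RT039,16h,535
RT039,21h,678
RT040,06h,425
RT040,13h,969
RT040,16h,300
RT040,21h,573

Each (route, column) pair becomes one row: 3 × 4 = 12 rows.
For example, (RT038, 06h) → riders=157.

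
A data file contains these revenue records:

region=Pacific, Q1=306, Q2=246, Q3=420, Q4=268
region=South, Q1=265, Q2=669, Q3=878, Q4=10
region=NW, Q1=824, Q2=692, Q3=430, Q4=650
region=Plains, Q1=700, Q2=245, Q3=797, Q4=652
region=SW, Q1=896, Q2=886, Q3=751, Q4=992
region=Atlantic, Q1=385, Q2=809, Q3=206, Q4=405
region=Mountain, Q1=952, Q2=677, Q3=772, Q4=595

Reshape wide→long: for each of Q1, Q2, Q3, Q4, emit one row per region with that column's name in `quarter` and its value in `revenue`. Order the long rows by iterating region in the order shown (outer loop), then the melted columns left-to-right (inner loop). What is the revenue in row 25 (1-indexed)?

28 rows total (7 × 4). Row 25: index ⌊(25-1)/4⌋ = 6 into region → Mountain; (25-1) mod 4 = 0 into the melted columns → Q1.
So row 25 is (Mountain, Q1, 952); revenue = 952.

952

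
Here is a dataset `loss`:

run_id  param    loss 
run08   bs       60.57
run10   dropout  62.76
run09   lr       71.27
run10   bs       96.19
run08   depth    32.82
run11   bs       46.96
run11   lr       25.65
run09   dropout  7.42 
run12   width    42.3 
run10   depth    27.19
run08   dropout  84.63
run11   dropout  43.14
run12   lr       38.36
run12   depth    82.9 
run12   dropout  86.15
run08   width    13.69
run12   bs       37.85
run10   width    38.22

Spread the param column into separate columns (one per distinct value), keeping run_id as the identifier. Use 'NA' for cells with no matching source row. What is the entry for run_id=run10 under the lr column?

No long-format row has run_id=run10 and param=lr, so the cell is NA.

NA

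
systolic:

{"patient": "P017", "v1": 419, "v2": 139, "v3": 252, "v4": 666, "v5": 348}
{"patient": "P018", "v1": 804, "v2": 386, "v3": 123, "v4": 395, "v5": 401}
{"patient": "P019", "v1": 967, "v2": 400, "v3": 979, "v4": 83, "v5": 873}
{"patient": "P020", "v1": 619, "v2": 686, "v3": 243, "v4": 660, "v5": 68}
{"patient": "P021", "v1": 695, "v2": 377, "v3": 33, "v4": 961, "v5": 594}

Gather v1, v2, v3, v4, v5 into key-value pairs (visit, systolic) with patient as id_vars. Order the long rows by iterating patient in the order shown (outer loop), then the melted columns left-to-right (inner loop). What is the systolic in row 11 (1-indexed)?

25 rows total (5 × 5). Row 11: index ⌊(11-1)/5⌋ = 2 into patient → P019; (11-1) mod 5 = 0 into the melted columns → v1.
So row 11 is (P019, v1, 967); systolic = 967.

967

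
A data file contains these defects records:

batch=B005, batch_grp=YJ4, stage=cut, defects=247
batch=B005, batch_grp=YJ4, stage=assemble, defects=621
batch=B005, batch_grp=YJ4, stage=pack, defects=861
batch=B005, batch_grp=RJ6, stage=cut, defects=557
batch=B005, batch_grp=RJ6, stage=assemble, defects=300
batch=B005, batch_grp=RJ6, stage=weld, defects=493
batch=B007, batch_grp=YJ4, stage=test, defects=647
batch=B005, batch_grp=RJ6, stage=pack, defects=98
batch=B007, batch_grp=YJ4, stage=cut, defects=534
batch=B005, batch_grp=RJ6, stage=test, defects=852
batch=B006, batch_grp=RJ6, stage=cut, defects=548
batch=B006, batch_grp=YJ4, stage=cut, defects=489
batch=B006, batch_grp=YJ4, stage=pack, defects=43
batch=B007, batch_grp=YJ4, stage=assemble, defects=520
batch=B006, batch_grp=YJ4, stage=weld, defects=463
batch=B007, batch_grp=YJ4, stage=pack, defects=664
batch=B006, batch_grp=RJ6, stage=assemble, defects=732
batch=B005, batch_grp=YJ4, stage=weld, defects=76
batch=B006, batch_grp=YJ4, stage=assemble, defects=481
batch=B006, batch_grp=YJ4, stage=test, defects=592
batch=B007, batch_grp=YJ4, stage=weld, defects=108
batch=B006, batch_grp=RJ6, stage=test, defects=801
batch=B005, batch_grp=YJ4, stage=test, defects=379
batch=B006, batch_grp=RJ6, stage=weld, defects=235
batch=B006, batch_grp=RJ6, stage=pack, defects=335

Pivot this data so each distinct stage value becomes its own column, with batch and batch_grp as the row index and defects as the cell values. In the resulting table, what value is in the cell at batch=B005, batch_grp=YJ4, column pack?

Wide layout: rows indexed by batch and batch_grp, columns are the 5 distinct stage values (cut, assemble, pack, weld, test).
Cell (batch=B005, batch_grp=YJ4, stage=pack) draws from the long row where batch=B005, batch_grp=YJ4 and stage=pack, which has defects=861.

861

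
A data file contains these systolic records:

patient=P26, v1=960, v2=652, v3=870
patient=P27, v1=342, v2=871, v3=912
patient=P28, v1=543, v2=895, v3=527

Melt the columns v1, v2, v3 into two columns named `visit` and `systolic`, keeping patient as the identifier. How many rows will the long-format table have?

3 patient values × 3 melted columns = 9 rows.

9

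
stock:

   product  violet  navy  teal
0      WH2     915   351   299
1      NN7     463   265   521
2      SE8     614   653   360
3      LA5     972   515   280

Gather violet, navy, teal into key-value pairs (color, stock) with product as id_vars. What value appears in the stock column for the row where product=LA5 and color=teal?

Unpivoting turns each (product, wide-column) pair into one long row.
The wide cell at row LA5, column teal holds 280, so the long row (LA5, teal) has stock=280.

280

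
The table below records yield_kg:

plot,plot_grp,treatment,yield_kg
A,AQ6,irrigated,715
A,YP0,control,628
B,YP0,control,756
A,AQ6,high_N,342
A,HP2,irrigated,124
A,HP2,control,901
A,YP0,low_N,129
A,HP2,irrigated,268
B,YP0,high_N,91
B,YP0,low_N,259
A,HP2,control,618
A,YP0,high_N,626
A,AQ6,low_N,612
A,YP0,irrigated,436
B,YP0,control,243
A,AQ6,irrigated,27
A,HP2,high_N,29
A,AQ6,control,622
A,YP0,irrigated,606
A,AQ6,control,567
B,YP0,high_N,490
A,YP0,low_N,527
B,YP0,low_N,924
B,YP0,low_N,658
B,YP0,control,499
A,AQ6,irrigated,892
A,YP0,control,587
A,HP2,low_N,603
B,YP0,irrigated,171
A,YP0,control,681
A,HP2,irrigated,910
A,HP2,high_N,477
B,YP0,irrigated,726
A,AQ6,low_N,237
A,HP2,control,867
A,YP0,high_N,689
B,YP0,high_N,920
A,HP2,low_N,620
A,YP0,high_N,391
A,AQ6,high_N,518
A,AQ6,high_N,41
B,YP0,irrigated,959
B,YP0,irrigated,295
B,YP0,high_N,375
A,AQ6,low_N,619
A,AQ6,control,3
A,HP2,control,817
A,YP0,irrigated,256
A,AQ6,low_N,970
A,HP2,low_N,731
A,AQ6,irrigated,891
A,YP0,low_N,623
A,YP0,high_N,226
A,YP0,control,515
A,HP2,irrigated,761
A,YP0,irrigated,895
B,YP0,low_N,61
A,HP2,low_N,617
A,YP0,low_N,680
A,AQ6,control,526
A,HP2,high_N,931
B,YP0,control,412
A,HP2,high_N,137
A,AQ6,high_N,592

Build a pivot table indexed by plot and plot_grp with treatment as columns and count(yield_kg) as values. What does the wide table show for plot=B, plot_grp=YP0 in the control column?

Rows with plot=B, plot_grp=YP0 and treatment=control: yield_kg values are 756, 243, 499, 412.
4 rows match — count = 4.

4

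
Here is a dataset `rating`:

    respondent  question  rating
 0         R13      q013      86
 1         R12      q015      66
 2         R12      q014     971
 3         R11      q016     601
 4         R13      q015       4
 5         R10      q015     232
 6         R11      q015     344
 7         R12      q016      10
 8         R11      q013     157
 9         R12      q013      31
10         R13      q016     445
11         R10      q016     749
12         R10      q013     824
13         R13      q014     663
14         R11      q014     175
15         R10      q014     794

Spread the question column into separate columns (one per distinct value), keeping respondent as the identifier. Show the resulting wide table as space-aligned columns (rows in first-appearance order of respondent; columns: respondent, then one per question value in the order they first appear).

respondent  q013  q015  q014  q016
R13         86    4     663   445 
R12         31    66    971   10  
R11         157   344   175   601 
R10         824   232   794   749 

Columns: respondent plus the 4 distinct question values (q013, q015, q014, q016).
For example, row R13 column q013 takes rating=86 from the long row (R13, q013).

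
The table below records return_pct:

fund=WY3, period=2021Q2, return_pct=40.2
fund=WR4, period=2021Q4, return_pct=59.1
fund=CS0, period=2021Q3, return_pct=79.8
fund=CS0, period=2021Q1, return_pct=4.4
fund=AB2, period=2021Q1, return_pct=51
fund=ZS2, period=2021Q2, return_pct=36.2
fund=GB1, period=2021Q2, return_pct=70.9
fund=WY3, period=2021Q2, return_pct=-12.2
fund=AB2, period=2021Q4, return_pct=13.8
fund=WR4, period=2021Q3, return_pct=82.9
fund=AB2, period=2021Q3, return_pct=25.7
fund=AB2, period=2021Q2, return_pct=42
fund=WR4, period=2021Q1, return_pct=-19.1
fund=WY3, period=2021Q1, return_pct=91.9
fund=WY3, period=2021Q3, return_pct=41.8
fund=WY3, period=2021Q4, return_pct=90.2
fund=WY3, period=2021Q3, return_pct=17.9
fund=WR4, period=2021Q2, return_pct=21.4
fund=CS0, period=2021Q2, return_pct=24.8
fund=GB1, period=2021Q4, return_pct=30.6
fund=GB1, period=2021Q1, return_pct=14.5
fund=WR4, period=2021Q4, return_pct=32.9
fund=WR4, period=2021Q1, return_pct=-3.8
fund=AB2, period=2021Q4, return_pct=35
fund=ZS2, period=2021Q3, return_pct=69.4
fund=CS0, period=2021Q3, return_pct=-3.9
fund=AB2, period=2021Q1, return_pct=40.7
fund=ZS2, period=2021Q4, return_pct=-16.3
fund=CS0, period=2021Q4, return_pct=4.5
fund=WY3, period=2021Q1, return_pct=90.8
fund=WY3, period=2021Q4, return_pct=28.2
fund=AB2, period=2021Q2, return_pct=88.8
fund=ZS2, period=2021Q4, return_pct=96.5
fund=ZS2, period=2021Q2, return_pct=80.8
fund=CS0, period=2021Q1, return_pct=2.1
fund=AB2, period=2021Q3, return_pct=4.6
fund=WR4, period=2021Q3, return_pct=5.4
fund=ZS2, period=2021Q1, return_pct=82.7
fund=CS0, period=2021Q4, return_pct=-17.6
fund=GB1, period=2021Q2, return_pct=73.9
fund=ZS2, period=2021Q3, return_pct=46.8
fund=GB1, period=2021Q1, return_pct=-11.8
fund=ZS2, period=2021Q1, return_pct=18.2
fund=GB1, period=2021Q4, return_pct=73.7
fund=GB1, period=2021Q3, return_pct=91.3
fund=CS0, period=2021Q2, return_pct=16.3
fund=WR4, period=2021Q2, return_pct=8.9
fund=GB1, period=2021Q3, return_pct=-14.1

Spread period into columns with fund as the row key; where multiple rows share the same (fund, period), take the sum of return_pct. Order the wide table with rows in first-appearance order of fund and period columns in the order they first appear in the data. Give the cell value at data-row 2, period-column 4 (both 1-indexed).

-22.9

With rows in first-appearance order of fund, row 2 is fund=WR4. period columns in first-appearance order: 2021Q2, 2021Q4, 2021Q3, 2021Q1; column 4 is 2021Q1.
Long rows with fund=WR4, period=2021Q1: -19.1 + -3.8 = -22.9.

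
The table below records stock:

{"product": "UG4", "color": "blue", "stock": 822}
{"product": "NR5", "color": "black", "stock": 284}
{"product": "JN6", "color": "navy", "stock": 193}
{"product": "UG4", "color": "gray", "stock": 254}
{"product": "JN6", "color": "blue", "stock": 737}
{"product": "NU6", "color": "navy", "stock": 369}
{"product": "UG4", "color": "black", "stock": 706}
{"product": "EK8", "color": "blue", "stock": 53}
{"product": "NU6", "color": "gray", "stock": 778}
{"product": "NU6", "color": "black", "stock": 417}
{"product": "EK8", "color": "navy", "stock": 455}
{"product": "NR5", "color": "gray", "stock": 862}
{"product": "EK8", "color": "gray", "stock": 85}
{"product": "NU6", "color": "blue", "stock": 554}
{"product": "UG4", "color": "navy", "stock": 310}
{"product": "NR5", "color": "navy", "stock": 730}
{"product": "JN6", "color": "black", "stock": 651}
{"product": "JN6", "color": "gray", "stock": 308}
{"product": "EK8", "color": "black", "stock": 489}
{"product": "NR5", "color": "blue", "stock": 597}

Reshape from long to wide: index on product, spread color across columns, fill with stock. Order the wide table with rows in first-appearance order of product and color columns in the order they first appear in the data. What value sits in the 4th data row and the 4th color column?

778

With rows in first-appearance order of product, row 4 is product=NU6. color columns in first-appearance order: blue, black, navy, gray; column 4 is gray.
Long rows with product=NU6, color=gray: stock = 778.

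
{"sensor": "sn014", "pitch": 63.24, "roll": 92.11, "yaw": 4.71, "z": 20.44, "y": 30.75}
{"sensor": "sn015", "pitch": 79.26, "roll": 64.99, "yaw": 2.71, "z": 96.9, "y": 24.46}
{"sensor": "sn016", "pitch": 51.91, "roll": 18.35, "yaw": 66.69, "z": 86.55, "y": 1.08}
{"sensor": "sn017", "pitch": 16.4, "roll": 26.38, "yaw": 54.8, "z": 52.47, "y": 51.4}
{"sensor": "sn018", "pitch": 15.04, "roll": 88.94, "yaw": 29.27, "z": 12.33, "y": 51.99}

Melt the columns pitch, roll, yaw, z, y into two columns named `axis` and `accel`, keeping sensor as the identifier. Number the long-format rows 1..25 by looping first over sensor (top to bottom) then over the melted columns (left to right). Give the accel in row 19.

52.47

25 rows total (5 × 5). Row 19: index ⌊(19-1)/5⌋ = 3 into sensor → sn017; (19-1) mod 5 = 3 into the melted columns → z.
So row 19 is (sn017, z, 52.47); accel = 52.47.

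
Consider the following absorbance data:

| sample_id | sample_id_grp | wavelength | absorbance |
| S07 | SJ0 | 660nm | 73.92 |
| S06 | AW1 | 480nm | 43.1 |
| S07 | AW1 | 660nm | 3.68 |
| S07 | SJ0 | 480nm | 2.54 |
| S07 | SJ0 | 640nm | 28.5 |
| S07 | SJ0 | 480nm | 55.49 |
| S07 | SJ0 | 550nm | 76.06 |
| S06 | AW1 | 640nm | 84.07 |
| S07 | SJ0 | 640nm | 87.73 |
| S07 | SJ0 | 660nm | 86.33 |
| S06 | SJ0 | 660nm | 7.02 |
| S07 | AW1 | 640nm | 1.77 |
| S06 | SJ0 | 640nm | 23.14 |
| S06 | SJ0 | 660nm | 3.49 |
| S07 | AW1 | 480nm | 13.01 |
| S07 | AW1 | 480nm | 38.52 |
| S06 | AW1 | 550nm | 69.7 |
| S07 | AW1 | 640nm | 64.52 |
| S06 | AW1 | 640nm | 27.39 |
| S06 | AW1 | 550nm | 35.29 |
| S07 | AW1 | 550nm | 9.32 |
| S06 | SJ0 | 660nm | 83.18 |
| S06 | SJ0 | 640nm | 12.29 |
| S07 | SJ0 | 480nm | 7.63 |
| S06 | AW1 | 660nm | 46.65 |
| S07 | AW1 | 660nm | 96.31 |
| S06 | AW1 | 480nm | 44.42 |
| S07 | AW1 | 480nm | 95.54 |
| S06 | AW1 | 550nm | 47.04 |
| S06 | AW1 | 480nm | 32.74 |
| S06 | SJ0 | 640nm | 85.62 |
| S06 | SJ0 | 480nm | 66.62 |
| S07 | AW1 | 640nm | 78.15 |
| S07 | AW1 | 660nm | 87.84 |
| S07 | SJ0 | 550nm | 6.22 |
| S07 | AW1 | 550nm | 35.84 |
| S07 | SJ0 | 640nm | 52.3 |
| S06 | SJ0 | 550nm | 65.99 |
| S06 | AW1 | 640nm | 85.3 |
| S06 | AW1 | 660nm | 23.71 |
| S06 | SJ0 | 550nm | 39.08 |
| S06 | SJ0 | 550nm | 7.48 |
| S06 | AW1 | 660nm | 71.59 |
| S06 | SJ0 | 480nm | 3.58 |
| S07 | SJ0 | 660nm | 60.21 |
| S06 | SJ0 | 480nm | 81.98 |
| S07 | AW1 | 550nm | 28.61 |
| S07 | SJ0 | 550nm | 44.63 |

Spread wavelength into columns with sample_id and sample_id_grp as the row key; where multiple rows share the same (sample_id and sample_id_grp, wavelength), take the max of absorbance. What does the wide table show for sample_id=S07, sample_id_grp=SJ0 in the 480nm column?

55.49

Rows with sample_id=S07, sample_id_grp=SJ0 and wavelength=480nm: absorbance values are 2.54, 55.49, 7.63.
max(2.54, 55.49, 7.63) = 55.49.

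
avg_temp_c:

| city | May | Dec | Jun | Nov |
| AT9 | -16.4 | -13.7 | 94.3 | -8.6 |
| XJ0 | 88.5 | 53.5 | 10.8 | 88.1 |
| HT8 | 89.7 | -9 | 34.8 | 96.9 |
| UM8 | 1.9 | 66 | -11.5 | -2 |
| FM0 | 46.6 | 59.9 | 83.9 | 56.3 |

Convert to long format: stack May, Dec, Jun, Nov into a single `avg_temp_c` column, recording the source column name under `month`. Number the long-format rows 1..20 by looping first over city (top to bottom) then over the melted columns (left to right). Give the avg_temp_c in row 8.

88.1

20 rows total (5 × 4). Row 8: index ⌊(8-1)/4⌋ = 1 into city → XJ0; (8-1) mod 4 = 3 into the melted columns → Nov.
So row 8 is (XJ0, Nov, 88.1); avg_temp_c = 88.1.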